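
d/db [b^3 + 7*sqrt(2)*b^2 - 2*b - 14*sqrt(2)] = 3*b^2 + 14*sqrt(2)*b - 2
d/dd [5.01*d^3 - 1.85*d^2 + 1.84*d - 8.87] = 15.03*d^2 - 3.7*d + 1.84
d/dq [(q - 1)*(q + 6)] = 2*q + 5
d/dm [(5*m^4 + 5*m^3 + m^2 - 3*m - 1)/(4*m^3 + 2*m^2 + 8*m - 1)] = (20*m^6 + 20*m^5 + 126*m^4 + 84*m^3 + 11*m^2 + 2*m + 11)/(16*m^6 + 16*m^5 + 68*m^4 + 24*m^3 + 60*m^2 - 16*m + 1)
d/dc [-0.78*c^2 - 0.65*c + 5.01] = -1.56*c - 0.65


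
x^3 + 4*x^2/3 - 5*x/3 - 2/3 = (x - 1)*(x + 1/3)*(x + 2)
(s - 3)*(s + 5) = s^2 + 2*s - 15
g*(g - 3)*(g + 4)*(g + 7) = g^4 + 8*g^3 - 5*g^2 - 84*g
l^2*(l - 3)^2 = l^4 - 6*l^3 + 9*l^2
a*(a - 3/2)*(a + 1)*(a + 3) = a^4 + 5*a^3/2 - 3*a^2 - 9*a/2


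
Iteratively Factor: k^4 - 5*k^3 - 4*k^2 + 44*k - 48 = (k - 2)*(k^3 - 3*k^2 - 10*k + 24) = (k - 2)^2*(k^2 - k - 12) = (k - 2)^2*(k + 3)*(k - 4)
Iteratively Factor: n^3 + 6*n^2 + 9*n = (n)*(n^2 + 6*n + 9) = n*(n + 3)*(n + 3)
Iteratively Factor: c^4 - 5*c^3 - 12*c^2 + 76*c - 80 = (c + 4)*(c^3 - 9*c^2 + 24*c - 20) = (c - 5)*(c + 4)*(c^2 - 4*c + 4) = (c - 5)*(c - 2)*(c + 4)*(c - 2)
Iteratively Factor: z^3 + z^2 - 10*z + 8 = (z - 2)*(z^2 + 3*z - 4) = (z - 2)*(z + 4)*(z - 1)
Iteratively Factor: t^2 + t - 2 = (t - 1)*(t + 2)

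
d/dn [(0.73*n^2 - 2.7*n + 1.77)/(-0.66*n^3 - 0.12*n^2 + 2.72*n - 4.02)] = (0.4818*n^4 - 3.564*n^3 + 5.1662*n^2 - 5.4444*n + 6.0396)/(0.4356*n^6 + 0.1584*n^5 - 3.576*n^4 + 4.6536*n^3 + 8.3632*n^2 - 21.8688*n + 16.1604)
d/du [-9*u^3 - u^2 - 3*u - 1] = -27*u^2 - 2*u - 3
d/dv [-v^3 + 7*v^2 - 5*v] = -3*v^2 + 14*v - 5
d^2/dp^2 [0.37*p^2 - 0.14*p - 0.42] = 0.740000000000000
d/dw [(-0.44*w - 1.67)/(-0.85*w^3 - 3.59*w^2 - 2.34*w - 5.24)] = (0.374*w^3 + 1.5796*w^2 + 1.0296*w - (0.44*w + 1.67)*(2.55*w^2 + 7.18*w + 2.34) + 2.3056)/(0.85*w^3 + 3.59*w^2 + 2.34*w + 5.24)^2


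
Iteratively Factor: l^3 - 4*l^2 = (l)*(l^2 - 4*l) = l*(l - 4)*(l)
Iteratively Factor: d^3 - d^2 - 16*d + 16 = (d - 1)*(d^2 - 16) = (d - 1)*(d + 4)*(d - 4)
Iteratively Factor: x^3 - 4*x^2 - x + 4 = (x + 1)*(x^2 - 5*x + 4) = (x - 4)*(x + 1)*(x - 1)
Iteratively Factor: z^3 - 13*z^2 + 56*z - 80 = (z - 4)*(z^2 - 9*z + 20) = (z - 5)*(z - 4)*(z - 4)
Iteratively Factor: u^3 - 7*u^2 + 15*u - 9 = (u - 3)*(u^2 - 4*u + 3) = (u - 3)*(u - 1)*(u - 3)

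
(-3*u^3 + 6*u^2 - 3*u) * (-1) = 3*u^3 - 6*u^2 + 3*u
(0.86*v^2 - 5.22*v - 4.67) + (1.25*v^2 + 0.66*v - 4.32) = 2.11*v^2 - 4.56*v - 8.99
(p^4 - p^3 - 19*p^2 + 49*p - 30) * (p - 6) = p^5 - 7*p^4 - 13*p^3 + 163*p^2 - 324*p + 180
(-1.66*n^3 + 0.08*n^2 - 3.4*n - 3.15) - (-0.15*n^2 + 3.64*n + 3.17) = -1.66*n^3 + 0.23*n^2 - 7.04*n - 6.32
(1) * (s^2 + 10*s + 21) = s^2 + 10*s + 21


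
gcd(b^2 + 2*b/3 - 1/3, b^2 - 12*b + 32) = 1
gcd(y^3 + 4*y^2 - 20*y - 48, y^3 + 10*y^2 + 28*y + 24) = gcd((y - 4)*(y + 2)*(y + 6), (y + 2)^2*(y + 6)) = y^2 + 8*y + 12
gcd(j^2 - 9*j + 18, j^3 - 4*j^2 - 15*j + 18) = j - 6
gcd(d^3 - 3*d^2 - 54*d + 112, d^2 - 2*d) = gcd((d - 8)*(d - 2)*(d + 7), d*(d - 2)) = d - 2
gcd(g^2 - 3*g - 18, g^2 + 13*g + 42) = 1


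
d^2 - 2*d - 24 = (d - 6)*(d + 4)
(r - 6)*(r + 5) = r^2 - r - 30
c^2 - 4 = (c - 2)*(c + 2)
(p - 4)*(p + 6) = p^2 + 2*p - 24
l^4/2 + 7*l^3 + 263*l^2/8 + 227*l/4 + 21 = (l/2 + 1/4)*(l + 7/2)*(l + 4)*(l + 6)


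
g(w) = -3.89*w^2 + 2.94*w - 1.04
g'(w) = 2.94 - 7.78*w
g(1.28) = -3.65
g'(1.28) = -7.02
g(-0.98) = -7.66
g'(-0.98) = 10.56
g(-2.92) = -42.79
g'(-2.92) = 25.66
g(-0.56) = -3.91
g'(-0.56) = 7.30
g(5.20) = -90.94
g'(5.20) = -37.52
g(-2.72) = -37.82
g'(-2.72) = 24.10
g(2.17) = -12.98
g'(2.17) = -13.94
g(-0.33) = -2.43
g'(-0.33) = 5.51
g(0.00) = -1.04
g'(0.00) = 2.94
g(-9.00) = -342.59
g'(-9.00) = 72.96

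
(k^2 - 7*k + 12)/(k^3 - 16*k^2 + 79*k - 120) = (k - 4)/(k^2 - 13*k + 40)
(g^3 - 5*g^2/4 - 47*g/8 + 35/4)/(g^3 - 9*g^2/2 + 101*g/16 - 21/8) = 2*(2*g + 5)/(4*g - 3)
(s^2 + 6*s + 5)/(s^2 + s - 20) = (s + 1)/(s - 4)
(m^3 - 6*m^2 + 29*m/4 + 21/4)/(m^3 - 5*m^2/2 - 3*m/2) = (m - 7/2)/m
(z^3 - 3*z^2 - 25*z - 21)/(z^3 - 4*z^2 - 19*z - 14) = (z + 3)/(z + 2)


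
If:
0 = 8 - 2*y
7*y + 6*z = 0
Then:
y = 4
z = -14/3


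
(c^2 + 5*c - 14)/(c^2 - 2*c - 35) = (-c^2 - 5*c + 14)/(-c^2 + 2*c + 35)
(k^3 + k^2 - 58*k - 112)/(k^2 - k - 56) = k + 2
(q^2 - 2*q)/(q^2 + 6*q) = (q - 2)/(q + 6)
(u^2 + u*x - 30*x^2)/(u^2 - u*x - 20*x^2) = (u + 6*x)/(u + 4*x)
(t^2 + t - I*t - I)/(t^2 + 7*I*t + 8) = (t + 1)/(t + 8*I)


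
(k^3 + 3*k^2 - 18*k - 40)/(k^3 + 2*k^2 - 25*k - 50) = (k - 4)/(k - 5)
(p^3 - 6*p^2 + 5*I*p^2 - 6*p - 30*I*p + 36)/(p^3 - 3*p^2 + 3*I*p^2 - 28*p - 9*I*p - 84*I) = (p^2 + 2*p*(-3 + I) - 12*I)/(p^2 - 3*p - 28)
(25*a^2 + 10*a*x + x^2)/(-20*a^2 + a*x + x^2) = (5*a + x)/(-4*a + x)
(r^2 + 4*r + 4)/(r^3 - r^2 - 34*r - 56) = (r + 2)/(r^2 - 3*r - 28)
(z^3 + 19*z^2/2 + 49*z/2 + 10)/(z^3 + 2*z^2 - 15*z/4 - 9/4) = 2*(z^2 + 9*z + 20)/(2*z^2 + 3*z - 9)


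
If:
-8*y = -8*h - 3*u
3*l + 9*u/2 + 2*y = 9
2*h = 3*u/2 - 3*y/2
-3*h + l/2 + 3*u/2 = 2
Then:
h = -1/2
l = 33/5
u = -28/15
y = -6/5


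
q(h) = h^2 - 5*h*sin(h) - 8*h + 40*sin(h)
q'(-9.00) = -101.39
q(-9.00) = 117.97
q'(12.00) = 1.81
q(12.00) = 58.73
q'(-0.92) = 21.16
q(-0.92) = -27.28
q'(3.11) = -26.38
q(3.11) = -14.44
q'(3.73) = -15.52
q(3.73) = -27.78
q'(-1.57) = -6.10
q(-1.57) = -32.83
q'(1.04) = 7.38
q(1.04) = 22.77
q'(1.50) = -7.69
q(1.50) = 22.67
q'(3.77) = -14.63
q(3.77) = -28.38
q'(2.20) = -24.71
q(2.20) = 10.69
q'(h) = -5*h*cos(h) + 2*h - 5*sin(h) + 40*cos(h) - 8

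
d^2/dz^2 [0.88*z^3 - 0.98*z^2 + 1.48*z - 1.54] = 5.28*z - 1.96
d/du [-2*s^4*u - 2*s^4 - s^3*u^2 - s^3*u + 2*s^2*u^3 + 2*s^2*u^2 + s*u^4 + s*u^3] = s*(-2*s^3 - 2*s^2*u - s^2 + 6*s*u^2 + 4*s*u + 4*u^3 + 3*u^2)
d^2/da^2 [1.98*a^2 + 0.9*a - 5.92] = 3.96000000000000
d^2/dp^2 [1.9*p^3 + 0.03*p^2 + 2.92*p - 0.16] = 11.4*p + 0.06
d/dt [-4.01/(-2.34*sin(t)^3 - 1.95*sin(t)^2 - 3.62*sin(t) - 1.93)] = (-15.639*sin(t) + 14.0751*cos(2*t) - 28.5913)*cos(t)/(2.34*sin(t)^3 + 1.95*sin(t)^2 + 3.62*sin(t) + 1.93)^2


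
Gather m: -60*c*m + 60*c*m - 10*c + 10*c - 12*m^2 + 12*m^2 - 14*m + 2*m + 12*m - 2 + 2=0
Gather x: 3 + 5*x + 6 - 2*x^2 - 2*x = -2*x^2 + 3*x + 9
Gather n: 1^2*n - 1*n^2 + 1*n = -n^2 + 2*n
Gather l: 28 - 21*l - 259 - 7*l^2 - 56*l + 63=-7*l^2 - 77*l - 168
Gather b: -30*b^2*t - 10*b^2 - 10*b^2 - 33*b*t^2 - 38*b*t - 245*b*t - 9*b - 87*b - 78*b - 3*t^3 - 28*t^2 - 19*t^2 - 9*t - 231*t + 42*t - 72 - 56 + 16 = b^2*(-30*t - 20) + b*(-33*t^2 - 283*t - 174) - 3*t^3 - 47*t^2 - 198*t - 112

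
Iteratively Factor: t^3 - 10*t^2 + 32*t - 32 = (t - 4)*(t^2 - 6*t + 8) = (t - 4)*(t - 2)*(t - 4)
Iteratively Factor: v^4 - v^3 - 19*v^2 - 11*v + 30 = (v + 3)*(v^3 - 4*v^2 - 7*v + 10) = (v - 1)*(v + 3)*(v^2 - 3*v - 10) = (v - 5)*(v - 1)*(v + 3)*(v + 2)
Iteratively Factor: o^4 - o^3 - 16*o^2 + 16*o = (o - 1)*(o^3 - 16*o) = o*(o - 1)*(o^2 - 16) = o*(o - 4)*(o - 1)*(o + 4)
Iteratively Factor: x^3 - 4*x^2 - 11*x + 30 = (x - 2)*(x^2 - 2*x - 15) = (x - 5)*(x - 2)*(x + 3)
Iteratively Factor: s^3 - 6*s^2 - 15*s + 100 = (s - 5)*(s^2 - s - 20) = (s - 5)*(s + 4)*(s - 5)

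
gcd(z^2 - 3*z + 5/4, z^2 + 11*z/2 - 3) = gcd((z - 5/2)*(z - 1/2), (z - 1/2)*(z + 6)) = z - 1/2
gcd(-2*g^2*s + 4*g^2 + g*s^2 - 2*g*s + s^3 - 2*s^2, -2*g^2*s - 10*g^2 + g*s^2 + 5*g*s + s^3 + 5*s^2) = -2*g^2 + g*s + s^2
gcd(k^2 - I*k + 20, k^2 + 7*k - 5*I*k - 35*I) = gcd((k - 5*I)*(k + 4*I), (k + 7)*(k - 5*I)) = k - 5*I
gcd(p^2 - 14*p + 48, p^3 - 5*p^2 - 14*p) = 1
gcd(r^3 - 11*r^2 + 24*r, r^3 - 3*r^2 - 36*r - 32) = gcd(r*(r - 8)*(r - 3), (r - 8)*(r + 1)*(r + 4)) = r - 8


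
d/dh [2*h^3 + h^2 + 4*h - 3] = 6*h^2 + 2*h + 4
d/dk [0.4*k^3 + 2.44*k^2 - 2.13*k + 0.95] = 1.2*k^2 + 4.88*k - 2.13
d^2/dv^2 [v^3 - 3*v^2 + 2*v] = 6*v - 6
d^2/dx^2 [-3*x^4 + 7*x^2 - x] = 14 - 36*x^2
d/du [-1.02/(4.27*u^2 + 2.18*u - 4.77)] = (8.7108*u + 2.2236)/(4.27*u^2 + 2.18*u - 4.77)^2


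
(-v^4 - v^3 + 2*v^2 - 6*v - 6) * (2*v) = -2*v^5 - 2*v^4 + 4*v^3 - 12*v^2 - 12*v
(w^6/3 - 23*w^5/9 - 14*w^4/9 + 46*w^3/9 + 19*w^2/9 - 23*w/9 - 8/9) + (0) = w^6/3 - 23*w^5/9 - 14*w^4/9 + 46*w^3/9 + 19*w^2/9 - 23*w/9 - 8/9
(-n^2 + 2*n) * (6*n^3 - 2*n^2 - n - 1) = -6*n^5 + 14*n^4 - 3*n^3 - n^2 - 2*n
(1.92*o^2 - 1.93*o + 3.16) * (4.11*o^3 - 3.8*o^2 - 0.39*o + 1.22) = 7.8912*o^5 - 15.2283*o^4 + 19.5728*o^3 - 8.9129*o^2 - 3.587*o + 3.8552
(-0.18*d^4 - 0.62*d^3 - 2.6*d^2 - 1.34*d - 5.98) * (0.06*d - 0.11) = -0.0108*d^5 - 0.0174*d^4 - 0.0878*d^3 + 0.2056*d^2 - 0.2114*d + 0.6578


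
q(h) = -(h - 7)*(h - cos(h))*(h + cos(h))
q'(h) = -(1 - sin(h))*(h - 7)*(h - cos(h)) - (h - 7)*(h + cos(h))*(sin(h) + 1) - (h - cos(h))*(h + cos(h)) = -3*h^2 - h*sin(2*h) + 14*h + 7*sin(2*h) + cos(h)^2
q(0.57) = -2.47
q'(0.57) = 13.56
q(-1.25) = 12.07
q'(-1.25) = -27.03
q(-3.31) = 102.94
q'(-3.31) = -81.64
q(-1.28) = 12.89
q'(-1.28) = -27.30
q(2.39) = 23.87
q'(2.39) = 12.26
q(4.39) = 50.04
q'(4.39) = 5.31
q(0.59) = -2.19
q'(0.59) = 13.83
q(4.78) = 50.71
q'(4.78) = -1.92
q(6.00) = 35.08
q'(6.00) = -23.61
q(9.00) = -160.34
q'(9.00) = -114.67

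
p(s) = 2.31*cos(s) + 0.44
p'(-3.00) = 0.33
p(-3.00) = -1.85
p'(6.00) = 0.65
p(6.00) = 2.66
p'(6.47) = -0.43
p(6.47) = 2.71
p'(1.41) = -2.28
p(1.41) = 0.81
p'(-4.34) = -2.15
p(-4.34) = -0.40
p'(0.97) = -1.91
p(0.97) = 1.75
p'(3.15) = 0.02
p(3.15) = -1.87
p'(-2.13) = 1.96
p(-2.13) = -0.79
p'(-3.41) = -0.61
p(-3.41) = -1.79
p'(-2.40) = 1.56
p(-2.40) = -1.26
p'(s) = -2.31*sin(s)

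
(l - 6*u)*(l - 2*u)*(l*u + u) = l^3*u - 8*l^2*u^2 + l^2*u + 12*l*u^3 - 8*l*u^2 + 12*u^3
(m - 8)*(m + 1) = m^2 - 7*m - 8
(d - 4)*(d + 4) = d^2 - 16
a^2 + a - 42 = (a - 6)*(a + 7)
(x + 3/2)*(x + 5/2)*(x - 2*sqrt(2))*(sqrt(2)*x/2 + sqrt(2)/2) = sqrt(2)*x^4/2 - 2*x^3 + 5*sqrt(2)*x^3/2 - 10*x^2 + 31*sqrt(2)*x^2/8 - 31*x/2 + 15*sqrt(2)*x/8 - 15/2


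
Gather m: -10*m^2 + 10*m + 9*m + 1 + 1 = -10*m^2 + 19*m + 2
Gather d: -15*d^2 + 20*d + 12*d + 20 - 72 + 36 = -15*d^2 + 32*d - 16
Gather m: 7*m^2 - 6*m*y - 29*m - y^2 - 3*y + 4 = 7*m^2 + m*(-6*y - 29) - y^2 - 3*y + 4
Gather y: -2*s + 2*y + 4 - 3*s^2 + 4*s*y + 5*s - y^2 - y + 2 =-3*s^2 + 3*s - y^2 + y*(4*s + 1) + 6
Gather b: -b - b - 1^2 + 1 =-2*b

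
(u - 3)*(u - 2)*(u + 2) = u^3 - 3*u^2 - 4*u + 12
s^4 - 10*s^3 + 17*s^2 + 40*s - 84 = (s - 7)*(s - 3)*(s - 2)*(s + 2)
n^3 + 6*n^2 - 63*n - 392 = (n - 8)*(n + 7)^2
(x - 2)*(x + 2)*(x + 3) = x^3 + 3*x^2 - 4*x - 12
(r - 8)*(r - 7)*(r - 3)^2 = r^4 - 21*r^3 + 155*r^2 - 471*r + 504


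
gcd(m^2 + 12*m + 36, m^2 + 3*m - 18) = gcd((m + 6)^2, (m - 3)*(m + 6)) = m + 6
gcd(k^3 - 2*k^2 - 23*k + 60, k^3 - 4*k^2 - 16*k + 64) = k - 4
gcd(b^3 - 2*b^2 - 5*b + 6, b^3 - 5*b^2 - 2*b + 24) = b^2 - b - 6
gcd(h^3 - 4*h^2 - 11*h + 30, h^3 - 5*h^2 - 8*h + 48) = h + 3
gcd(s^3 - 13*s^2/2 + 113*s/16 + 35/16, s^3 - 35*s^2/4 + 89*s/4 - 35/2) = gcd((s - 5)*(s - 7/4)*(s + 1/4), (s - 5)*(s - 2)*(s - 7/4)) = s^2 - 27*s/4 + 35/4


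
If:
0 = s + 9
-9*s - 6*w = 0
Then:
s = -9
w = 27/2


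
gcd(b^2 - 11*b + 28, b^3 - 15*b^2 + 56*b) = b - 7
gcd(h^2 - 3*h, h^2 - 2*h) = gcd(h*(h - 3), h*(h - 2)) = h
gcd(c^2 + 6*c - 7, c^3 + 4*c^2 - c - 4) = c - 1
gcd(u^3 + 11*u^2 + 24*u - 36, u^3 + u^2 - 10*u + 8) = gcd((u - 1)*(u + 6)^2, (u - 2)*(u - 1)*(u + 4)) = u - 1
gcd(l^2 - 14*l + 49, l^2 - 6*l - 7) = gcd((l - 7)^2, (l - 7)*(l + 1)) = l - 7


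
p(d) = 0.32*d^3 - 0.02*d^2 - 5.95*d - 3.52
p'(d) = 0.96*d^2 - 0.04*d - 5.95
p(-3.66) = 2.30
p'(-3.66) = 7.06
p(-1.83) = 5.34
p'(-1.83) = -2.66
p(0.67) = -7.42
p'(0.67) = -5.55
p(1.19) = -10.09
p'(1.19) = -4.64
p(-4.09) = -1.41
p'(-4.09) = 10.27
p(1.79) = -12.40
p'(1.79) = -2.95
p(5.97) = 28.33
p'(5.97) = 28.03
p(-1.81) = 5.29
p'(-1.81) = -2.73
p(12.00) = 475.16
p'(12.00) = 131.81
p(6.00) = 29.18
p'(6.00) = 28.37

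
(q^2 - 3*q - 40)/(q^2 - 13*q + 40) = (q + 5)/(q - 5)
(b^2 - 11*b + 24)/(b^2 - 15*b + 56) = (b - 3)/(b - 7)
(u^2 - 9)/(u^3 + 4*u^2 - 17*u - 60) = (u - 3)/(u^2 + u - 20)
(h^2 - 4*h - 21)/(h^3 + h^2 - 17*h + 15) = (h^2 - 4*h - 21)/(h^3 + h^2 - 17*h + 15)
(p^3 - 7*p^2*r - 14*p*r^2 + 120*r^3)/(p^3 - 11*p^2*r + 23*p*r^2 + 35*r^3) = (p^2 - 2*p*r - 24*r^2)/(p^2 - 6*p*r - 7*r^2)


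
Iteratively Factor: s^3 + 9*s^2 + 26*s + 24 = (s + 3)*(s^2 + 6*s + 8) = (s + 3)*(s + 4)*(s + 2)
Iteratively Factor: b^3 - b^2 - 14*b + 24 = (b - 2)*(b^2 + b - 12) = (b - 3)*(b - 2)*(b + 4)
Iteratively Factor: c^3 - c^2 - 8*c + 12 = (c + 3)*(c^2 - 4*c + 4) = (c - 2)*(c + 3)*(c - 2)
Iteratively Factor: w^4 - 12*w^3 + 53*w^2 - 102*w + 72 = (w - 2)*(w^3 - 10*w^2 + 33*w - 36) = (w - 3)*(w - 2)*(w^2 - 7*w + 12) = (w - 3)^2*(w - 2)*(w - 4)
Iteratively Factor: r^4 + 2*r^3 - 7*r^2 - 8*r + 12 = (r - 2)*(r^3 + 4*r^2 + r - 6) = (r - 2)*(r + 3)*(r^2 + r - 2) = (r - 2)*(r - 1)*(r + 3)*(r + 2)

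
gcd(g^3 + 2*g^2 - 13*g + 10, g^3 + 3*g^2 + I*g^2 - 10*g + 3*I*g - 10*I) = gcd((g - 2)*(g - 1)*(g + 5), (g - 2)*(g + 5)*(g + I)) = g^2 + 3*g - 10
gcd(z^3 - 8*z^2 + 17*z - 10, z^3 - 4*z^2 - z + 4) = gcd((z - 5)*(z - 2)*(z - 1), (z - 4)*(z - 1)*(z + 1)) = z - 1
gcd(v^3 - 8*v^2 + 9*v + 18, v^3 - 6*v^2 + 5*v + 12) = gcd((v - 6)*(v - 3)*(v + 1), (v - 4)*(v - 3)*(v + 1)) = v^2 - 2*v - 3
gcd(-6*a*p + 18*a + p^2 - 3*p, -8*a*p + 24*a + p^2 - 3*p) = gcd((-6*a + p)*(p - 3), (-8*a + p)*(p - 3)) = p - 3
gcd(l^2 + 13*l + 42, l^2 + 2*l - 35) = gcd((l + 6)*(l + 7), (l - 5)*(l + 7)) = l + 7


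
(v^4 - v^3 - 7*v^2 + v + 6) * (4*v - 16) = 4*v^5 - 20*v^4 - 12*v^3 + 116*v^2 + 8*v - 96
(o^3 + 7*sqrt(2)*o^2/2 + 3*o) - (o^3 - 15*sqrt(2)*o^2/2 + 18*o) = 11*sqrt(2)*o^2 - 15*o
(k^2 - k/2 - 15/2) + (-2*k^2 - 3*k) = -k^2 - 7*k/2 - 15/2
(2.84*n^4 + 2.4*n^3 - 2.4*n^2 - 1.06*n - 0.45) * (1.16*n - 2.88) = 3.2944*n^5 - 5.3952*n^4 - 9.696*n^3 + 5.6824*n^2 + 2.5308*n + 1.296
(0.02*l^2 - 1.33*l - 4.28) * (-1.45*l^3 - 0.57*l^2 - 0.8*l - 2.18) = -0.029*l^5 + 1.9171*l^4 + 6.9481*l^3 + 3.46*l^2 + 6.3234*l + 9.3304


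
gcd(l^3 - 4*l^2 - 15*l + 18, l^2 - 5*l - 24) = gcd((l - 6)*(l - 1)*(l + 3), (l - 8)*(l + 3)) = l + 3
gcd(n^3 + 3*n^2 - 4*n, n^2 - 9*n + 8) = n - 1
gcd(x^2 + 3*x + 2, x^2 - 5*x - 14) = x + 2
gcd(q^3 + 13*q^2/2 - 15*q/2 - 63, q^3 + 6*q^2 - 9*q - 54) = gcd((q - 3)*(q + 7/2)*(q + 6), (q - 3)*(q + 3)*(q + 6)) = q^2 + 3*q - 18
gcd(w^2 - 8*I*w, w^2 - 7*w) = w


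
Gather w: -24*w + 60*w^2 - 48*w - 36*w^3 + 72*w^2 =-36*w^3 + 132*w^2 - 72*w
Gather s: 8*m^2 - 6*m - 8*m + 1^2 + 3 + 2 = 8*m^2 - 14*m + 6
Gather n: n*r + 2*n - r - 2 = n*(r + 2) - r - 2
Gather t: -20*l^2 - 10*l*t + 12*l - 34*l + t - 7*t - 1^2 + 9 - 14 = -20*l^2 - 22*l + t*(-10*l - 6) - 6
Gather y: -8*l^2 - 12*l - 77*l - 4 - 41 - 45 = -8*l^2 - 89*l - 90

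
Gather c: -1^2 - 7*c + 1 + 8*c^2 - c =8*c^2 - 8*c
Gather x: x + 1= x + 1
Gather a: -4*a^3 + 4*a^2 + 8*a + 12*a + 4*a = -4*a^3 + 4*a^2 + 24*a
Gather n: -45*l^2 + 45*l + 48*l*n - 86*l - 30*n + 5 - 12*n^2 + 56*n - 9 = -45*l^2 - 41*l - 12*n^2 + n*(48*l + 26) - 4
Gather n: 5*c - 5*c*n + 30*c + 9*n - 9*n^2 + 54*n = 35*c - 9*n^2 + n*(63 - 5*c)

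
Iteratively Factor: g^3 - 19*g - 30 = (g - 5)*(g^2 + 5*g + 6) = (g - 5)*(g + 3)*(g + 2)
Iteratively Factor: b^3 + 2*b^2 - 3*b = (b)*(b^2 + 2*b - 3) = b*(b + 3)*(b - 1)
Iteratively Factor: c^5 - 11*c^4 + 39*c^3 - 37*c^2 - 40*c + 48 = (c - 4)*(c^4 - 7*c^3 + 11*c^2 + 7*c - 12) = (c - 4)^2*(c^3 - 3*c^2 - c + 3) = (c - 4)^2*(c - 1)*(c^2 - 2*c - 3) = (c - 4)^2*(c - 1)*(c + 1)*(c - 3)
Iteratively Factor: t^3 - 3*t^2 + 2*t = (t)*(t^2 - 3*t + 2) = t*(t - 1)*(t - 2)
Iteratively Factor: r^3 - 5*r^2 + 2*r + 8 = (r + 1)*(r^2 - 6*r + 8) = (r - 4)*(r + 1)*(r - 2)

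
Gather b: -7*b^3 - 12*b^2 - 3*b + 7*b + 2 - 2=-7*b^3 - 12*b^2 + 4*b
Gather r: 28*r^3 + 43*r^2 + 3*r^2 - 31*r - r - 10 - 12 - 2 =28*r^3 + 46*r^2 - 32*r - 24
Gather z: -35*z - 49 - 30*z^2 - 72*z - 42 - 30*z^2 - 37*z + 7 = -60*z^2 - 144*z - 84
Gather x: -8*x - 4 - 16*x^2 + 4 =-16*x^2 - 8*x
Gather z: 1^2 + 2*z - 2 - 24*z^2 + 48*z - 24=-24*z^2 + 50*z - 25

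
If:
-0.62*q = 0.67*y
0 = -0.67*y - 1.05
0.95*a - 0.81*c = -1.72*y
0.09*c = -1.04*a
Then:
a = 0.26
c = -3.02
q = 1.69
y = -1.57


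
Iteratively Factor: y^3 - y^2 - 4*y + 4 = (y + 2)*(y^2 - 3*y + 2) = (y - 1)*(y + 2)*(y - 2)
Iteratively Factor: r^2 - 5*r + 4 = (r - 1)*(r - 4)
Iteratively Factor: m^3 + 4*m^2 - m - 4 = (m - 1)*(m^2 + 5*m + 4) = (m - 1)*(m + 4)*(m + 1)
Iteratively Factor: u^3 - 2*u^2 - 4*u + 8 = (u + 2)*(u^2 - 4*u + 4) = (u - 2)*(u + 2)*(u - 2)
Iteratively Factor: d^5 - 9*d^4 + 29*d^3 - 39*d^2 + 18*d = (d - 2)*(d^4 - 7*d^3 + 15*d^2 - 9*d) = d*(d - 2)*(d^3 - 7*d^2 + 15*d - 9) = d*(d - 2)*(d - 1)*(d^2 - 6*d + 9) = d*(d - 3)*(d - 2)*(d - 1)*(d - 3)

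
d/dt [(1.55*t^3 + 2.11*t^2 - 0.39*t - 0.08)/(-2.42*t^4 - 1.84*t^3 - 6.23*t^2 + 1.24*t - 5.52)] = (3.751*t^6 + 10.2124*t^5 - 8.6055*t^4 + 1.6344*t^3 - 25.9229*t^2 - 24.2912*t + 2.252)/(5.8564*t^8 + 8.9056*t^7 + 33.5388*t^6 + 16.9248*t^5 + 60.9665*t^4 + 4.8632*t^3 + 70.3168*t^2 - 13.6896*t + 30.4704)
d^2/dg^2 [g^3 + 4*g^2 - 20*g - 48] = 6*g + 8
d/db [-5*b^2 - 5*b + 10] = -10*b - 5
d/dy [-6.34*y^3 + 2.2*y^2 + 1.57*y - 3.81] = -19.02*y^2 + 4.4*y + 1.57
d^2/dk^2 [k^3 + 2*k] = 6*k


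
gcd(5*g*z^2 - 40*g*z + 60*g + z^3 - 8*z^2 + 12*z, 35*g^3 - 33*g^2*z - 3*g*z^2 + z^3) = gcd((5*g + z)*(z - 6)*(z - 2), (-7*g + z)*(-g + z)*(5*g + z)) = 5*g + z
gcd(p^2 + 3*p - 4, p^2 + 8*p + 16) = p + 4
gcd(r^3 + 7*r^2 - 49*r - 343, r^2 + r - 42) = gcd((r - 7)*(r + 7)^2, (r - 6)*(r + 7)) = r + 7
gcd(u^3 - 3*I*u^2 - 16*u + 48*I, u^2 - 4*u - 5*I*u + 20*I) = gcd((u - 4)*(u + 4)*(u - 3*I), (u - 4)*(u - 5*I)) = u - 4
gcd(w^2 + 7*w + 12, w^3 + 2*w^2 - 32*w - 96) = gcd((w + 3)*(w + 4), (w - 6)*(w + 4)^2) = w + 4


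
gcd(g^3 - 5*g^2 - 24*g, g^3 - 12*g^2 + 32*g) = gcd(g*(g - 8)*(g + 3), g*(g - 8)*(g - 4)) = g^2 - 8*g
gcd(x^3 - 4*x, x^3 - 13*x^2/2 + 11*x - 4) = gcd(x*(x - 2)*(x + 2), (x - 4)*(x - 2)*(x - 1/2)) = x - 2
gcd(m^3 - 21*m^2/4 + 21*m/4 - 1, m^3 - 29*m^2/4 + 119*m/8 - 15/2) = m - 4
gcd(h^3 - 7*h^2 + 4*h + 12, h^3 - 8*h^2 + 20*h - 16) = h - 2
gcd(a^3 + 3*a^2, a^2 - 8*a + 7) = 1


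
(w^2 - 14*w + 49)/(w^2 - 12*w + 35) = (w - 7)/(w - 5)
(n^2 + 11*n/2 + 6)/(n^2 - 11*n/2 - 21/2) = (n + 4)/(n - 7)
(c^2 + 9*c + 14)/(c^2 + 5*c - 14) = (c + 2)/(c - 2)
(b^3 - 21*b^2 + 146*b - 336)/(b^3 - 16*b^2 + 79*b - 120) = (b^2 - 13*b + 42)/(b^2 - 8*b + 15)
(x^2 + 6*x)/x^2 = (x + 6)/x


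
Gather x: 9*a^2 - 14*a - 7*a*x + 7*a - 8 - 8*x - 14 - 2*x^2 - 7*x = 9*a^2 - 7*a - 2*x^2 + x*(-7*a - 15) - 22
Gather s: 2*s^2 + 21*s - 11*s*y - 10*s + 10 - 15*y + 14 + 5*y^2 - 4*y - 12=2*s^2 + s*(11 - 11*y) + 5*y^2 - 19*y + 12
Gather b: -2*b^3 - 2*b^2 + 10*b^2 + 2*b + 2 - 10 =-2*b^3 + 8*b^2 + 2*b - 8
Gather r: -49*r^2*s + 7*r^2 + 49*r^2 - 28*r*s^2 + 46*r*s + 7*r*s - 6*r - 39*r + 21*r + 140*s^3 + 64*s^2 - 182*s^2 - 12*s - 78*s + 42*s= r^2*(56 - 49*s) + r*(-28*s^2 + 53*s - 24) + 140*s^3 - 118*s^2 - 48*s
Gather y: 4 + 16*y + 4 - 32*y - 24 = -16*y - 16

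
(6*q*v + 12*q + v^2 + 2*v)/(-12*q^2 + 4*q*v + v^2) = (-v - 2)/(2*q - v)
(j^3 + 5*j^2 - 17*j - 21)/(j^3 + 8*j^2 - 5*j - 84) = (j + 1)/(j + 4)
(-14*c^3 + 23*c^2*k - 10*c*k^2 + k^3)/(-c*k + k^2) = 14*c^2/k - 9*c + k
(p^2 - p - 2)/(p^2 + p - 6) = (p + 1)/(p + 3)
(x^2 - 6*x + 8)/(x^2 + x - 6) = (x - 4)/(x + 3)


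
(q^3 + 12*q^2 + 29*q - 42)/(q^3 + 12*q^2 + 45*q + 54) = (q^2 + 6*q - 7)/(q^2 + 6*q + 9)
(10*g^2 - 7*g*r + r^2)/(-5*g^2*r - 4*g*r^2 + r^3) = (-2*g + r)/(r*(g + r))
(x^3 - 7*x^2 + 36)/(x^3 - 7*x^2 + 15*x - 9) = (x^2 - 4*x - 12)/(x^2 - 4*x + 3)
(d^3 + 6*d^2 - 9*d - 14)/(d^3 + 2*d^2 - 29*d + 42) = (d + 1)/(d - 3)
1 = 1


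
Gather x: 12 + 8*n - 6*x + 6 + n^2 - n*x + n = n^2 + 9*n + x*(-n - 6) + 18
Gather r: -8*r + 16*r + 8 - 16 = 8*r - 8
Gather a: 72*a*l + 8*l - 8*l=72*a*l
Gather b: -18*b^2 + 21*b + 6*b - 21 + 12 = -18*b^2 + 27*b - 9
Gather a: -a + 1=1 - a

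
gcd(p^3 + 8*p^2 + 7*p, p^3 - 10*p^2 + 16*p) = p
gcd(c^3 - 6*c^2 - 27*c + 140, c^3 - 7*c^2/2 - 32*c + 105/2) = c^2 - 2*c - 35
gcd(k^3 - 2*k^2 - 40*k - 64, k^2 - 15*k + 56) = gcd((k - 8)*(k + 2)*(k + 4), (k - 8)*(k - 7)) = k - 8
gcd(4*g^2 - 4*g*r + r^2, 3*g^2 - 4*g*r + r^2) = 1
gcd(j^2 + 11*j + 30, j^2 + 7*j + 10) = j + 5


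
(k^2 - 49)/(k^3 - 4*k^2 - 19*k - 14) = (k + 7)/(k^2 + 3*k + 2)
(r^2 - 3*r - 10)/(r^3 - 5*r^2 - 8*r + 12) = (r - 5)/(r^2 - 7*r + 6)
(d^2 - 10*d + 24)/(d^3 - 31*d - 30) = (d - 4)/(d^2 + 6*d + 5)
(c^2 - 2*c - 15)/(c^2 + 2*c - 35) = (c + 3)/(c + 7)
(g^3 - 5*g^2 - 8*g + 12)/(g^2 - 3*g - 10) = (g^2 - 7*g + 6)/(g - 5)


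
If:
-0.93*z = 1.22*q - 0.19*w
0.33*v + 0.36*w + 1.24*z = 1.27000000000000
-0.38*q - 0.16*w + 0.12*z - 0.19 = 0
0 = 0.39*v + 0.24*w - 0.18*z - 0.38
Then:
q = -0.44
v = 1.06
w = 0.34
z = 0.64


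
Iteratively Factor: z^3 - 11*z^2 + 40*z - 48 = (z - 4)*(z^2 - 7*z + 12) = (z - 4)^2*(z - 3)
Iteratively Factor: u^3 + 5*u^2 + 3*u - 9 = (u - 1)*(u^2 + 6*u + 9) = (u - 1)*(u + 3)*(u + 3)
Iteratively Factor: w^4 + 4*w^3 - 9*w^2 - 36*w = (w)*(w^3 + 4*w^2 - 9*w - 36) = w*(w - 3)*(w^2 + 7*w + 12) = w*(w - 3)*(w + 3)*(w + 4)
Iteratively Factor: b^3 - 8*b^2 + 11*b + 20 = (b - 5)*(b^2 - 3*b - 4) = (b - 5)*(b - 4)*(b + 1)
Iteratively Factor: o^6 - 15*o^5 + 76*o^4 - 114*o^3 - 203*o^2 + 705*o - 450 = (o - 1)*(o^5 - 14*o^4 + 62*o^3 - 52*o^2 - 255*o + 450) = (o - 3)*(o - 1)*(o^4 - 11*o^3 + 29*o^2 + 35*o - 150) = (o - 3)^2*(o - 1)*(o^3 - 8*o^2 + 5*o + 50) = (o - 5)*(o - 3)^2*(o - 1)*(o^2 - 3*o - 10) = (o - 5)*(o - 3)^2*(o - 1)*(o + 2)*(o - 5)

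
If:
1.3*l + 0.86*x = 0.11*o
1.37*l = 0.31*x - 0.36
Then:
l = 0.226277372262774*x - 0.262773722627737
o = 10.4923689449237*x - 3.10550763105508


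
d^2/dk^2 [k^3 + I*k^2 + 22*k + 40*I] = 6*k + 2*I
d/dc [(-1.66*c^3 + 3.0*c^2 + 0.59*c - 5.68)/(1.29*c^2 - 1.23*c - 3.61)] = (-2.1414*c^4 + 4.0836*c^3 + 13.5267*c^2 - 7.0056*c - 9.1163)/(1.6641*c^4 - 3.1734*c^3 - 7.8009*c^2 + 8.8806*c + 13.0321)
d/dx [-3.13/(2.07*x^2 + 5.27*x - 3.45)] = (12.9582*x + 16.4951)/(2.07*x^2 + 5.27*x - 3.45)^2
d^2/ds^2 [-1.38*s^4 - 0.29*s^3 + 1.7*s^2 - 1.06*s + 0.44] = -16.56*s^2 - 1.74*s + 3.4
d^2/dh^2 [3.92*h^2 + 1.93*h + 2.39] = 7.84000000000000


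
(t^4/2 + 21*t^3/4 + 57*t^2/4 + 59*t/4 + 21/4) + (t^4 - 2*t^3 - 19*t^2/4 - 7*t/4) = 3*t^4/2 + 13*t^3/4 + 19*t^2/2 + 13*t + 21/4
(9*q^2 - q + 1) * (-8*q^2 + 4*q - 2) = -72*q^4 + 44*q^3 - 30*q^2 + 6*q - 2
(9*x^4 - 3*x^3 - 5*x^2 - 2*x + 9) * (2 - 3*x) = -27*x^5 + 27*x^4 + 9*x^3 - 4*x^2 - 31*x + 18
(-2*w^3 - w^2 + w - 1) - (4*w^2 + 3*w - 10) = -2*w^3 - 5*w^2 - 2*w + 9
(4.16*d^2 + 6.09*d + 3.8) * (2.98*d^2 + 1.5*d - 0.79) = 12.3968*d^4 + 24.3882*d^3 + 17.1726*d^2 + 0.8889*d - 3.002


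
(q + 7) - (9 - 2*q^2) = 2*q^2 + q - 2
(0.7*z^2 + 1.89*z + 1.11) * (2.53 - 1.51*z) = -1.057*z^3 - 1.0829*z^2 + 3.1056*z + 2.8083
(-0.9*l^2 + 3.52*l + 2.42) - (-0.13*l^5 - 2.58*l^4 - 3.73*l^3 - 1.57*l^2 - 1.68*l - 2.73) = 0.13*l^5 + 2.58*l^4 + 3.73*l^3 + 0.67*l^2 + 5.2*l + 5.15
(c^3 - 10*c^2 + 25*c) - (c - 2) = c^3 - 10*c^2 + 24*c + 2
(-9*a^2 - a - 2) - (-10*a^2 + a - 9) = a^2 - 2*a + 7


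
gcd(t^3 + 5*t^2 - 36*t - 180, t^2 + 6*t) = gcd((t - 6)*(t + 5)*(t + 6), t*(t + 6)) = t + 6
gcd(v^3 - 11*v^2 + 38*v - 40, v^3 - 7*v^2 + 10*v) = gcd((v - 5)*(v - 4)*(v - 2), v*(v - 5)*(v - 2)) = v^2 - 7*v + 10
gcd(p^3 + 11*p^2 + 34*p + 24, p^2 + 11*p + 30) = p + 6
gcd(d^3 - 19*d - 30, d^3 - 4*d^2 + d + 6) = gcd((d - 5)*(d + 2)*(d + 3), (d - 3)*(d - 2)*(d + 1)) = 1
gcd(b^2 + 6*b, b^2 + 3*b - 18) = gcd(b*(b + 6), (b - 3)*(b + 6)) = b + 6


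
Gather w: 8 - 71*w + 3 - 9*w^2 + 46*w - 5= -9*w^2 - 25*w + 6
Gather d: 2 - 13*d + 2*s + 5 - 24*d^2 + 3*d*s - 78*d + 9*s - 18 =-24*d^2 + d*(3*s - 91) + 11*s - 11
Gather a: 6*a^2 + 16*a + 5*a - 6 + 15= 6*a^2 + 21*a + 9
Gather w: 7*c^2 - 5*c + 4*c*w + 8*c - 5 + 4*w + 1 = 7*c^2 + 3*c + w*(4*c + 4) - 4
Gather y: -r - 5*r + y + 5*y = -6*r + 6*y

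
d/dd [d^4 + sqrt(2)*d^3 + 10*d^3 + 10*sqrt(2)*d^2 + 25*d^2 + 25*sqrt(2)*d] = 4*d^3 + 3*sqrt(2)*d^2 + 30*d^2 + 20*sqrt(2)*d + 50*d + 25*sqrt(2)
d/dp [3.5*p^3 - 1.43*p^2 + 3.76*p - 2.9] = 10.5*p^2 - 2.86*p + 3.76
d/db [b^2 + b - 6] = 2*b + 1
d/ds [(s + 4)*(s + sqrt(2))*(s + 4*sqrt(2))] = 3*s^2 + 8*s + 10*sqrt(2)*s + 8 + 20*sqrt(2)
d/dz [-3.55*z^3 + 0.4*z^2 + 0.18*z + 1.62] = -10.65*z^2 + 0.8*z + 0.18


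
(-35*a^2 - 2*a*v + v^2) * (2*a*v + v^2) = -70*a^3*v - 39*a^2*v^2 + v^4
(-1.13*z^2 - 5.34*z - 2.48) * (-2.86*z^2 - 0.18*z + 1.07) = 3.2318*z^4 + 15.4758*z^3 + 6.8449*z^2 - 5.2674*z - 2.6536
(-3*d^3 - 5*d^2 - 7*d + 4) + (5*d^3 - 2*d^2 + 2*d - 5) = 2*d^3 - 7*d^2 - 5*d - 1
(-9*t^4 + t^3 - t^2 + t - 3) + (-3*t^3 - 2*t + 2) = -9*t^4 - 2*t^3 - t^2 - t - 1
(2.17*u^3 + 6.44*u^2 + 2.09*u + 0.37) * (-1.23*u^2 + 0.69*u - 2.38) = -2.6691*u^5 - 6.4239*u^4 - 3.2917*u^3 - 14.3402*u^2 - 4.7189*u - 0.8806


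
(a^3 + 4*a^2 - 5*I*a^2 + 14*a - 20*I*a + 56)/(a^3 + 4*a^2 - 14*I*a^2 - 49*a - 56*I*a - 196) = (a + 2*I)/(a - 7*I)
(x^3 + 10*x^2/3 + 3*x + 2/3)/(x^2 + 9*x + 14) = (3*x^2 + 4*x + 1)/(3*(x + 7))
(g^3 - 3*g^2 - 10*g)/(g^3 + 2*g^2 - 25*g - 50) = g/(g + 5)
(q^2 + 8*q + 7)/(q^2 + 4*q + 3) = (q + 7)/(q + 3)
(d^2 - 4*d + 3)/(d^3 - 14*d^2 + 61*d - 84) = (d - 1)/(d^2 - 11*d + 28)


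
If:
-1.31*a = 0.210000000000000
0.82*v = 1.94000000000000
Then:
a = -0.16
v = 2.37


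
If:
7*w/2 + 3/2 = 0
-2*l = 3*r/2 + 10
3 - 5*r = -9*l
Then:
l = -109/47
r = -168/47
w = -3/7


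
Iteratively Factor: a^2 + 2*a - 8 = (a + 4)*(a - 2)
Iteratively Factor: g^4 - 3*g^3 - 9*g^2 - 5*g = (g - 5)*(g^3 + 2*g^2 + g) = g*(g - 5)*(g^2 + 2*g + 1) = g*(g - 5)*(g + 1)*(g + 1)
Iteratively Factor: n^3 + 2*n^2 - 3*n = (n)*(n^2 + 2*n - 3) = n*(n - 1)*(n + 3)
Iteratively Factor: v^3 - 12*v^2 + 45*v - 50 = (v - 5)*(v^2 - 7*v + 10) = (v - 5)*(v - 2)*(v - 5)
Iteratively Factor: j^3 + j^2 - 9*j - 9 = (j + 1)*(j^2 - 9) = (j - 3)*(j + 1)*(j + 3)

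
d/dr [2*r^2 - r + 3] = 4*r - 1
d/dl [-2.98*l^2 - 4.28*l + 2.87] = -5.96*l - 4.28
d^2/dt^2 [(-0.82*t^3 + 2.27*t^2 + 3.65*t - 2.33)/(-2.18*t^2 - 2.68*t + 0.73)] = (7.105427357601e-15*t^5 + 1.4210854715202e-14*t^4 + 6.22100800000004*t^3 + 35.138196*t^2 + 49.44696*t + 24.184822)/(10.360232*t^6 + 38.209296*t^5 + 36.56514*t^4 - 6.34088*t^3 - 12.24429*t^2 + 4.284516*t - 0.389017)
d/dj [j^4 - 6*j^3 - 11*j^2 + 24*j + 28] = 4*j^3 - 18*j^2 - 22*j + 24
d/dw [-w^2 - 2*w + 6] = -2*w - 2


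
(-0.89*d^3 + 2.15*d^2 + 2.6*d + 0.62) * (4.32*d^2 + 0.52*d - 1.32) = -3.8448*d^5 + 8.8252*d^4 + 13.5248*d^3 + 1.1924*d^2 - 3.1096*d - 0.8184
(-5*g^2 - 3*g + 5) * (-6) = 30*g^2 + 18*g - 30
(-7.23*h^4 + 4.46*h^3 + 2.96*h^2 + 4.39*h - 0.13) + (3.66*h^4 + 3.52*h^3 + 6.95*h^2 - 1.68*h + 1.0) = -3.57*h^4 + 7.98*h^3 + 9.91*h^2 + 2.71*h + 0.87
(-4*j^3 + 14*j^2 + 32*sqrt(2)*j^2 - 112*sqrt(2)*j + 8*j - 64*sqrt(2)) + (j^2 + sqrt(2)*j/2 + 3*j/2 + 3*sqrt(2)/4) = -4*j^3 + 15*j^2 + 32*sqrt(2)*j^2 - 223*sqrt(2)*j/2 + 19*j/2 - 253*sqrt(2)/4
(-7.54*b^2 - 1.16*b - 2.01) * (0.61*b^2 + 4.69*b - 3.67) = -4.5994*b^4 - 36.0702*b^3 + 21.0053*b^2 - 5.1697*b + 7.3767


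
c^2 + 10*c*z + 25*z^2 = (c + 5*z)^2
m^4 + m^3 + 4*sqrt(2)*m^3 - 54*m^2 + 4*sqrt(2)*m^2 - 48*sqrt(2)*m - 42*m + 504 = (m - 3)*(m + 4)*(m - 3*sqrt(2))*(m + 7*sqrt(2))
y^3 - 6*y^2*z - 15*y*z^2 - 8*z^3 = (y - 8*z)*(y + z)^2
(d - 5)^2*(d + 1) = d^3 - 9*d^2 + 15*d + 25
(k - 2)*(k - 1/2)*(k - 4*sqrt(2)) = k^3 - 4*sqrt(2)*k^2 - 5*k^2/2 + k + 10*sqrt(2)*k - 4*sqrt(2)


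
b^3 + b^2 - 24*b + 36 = (b - 3)*(b - 2)*(b + 6)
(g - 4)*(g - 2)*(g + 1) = g^3 - 5*g^2 + 2*g + 8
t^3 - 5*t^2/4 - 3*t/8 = t*(t - 3/2)*(t + 1/4)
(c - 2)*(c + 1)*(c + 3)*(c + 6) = c^4 + 8*c^3 + 7*c^2 - 36*c - 36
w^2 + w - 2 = (w - 1)*(w + 2)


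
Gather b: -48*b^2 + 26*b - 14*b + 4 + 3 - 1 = -48*b^2 + 12*b + 6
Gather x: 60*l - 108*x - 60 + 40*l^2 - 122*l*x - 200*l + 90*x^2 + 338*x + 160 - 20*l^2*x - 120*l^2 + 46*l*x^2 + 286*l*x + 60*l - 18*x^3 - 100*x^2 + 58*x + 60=-80*l^2 - 80*l - 18*x^3 + x^2*(46*l - 10) + x*(-20*l^2 + 164*l + 288) + 160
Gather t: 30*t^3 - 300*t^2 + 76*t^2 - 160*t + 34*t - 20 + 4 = 30*t^3 - 224*t^2 - 126*t - 16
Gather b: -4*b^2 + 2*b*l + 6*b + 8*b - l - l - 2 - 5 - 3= -4*b^2 + b*(2*l + 14) - 2*l - 10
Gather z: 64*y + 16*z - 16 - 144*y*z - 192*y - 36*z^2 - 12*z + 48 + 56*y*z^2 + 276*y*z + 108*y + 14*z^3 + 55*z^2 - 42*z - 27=-20*y + 14*z^3 + z^2*(56*y + 19) + z*(132*y - 38) + 5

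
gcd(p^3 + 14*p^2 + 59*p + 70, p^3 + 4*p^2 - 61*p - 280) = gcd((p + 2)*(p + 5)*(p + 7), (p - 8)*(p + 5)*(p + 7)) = p^2 + 12*p + 35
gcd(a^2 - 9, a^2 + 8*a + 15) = a + 3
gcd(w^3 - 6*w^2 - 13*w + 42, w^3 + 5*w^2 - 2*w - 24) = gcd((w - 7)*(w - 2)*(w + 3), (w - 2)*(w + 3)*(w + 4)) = w^2 + w - 6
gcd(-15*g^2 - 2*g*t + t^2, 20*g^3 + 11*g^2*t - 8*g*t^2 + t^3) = -5*g + t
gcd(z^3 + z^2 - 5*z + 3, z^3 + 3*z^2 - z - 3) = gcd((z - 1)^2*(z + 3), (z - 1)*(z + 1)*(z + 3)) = z^2 + 2*z - 3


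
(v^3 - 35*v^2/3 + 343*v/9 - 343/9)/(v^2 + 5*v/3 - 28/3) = (3*v^2 - 28*v + 49)/(3*(v + 4))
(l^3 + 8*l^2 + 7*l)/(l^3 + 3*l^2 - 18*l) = (l^2 + 8*l + 7)/(l^2 + 3*l - 18)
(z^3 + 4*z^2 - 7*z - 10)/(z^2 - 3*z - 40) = (z^2 - z - 2)/(z - 8)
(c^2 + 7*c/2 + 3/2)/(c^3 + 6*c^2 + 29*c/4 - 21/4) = 2*(2*c + 1)/(4*c^2 + 12*c - 7)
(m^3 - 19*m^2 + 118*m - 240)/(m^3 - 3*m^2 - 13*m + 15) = (m^2 - 14*m + 48)/(m^2 + 2*m - 3)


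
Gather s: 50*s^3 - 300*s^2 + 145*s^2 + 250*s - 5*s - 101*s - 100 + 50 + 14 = 50*s^3 - 155*s^2 + 144*s - 36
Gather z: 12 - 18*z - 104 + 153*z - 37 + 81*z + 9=216*z - 120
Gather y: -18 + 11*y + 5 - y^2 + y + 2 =-y^2 + 12*y - 11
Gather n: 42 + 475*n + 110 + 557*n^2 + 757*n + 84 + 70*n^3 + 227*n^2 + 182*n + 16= 70*n^3 + 784*n^2 + 1414*n + 252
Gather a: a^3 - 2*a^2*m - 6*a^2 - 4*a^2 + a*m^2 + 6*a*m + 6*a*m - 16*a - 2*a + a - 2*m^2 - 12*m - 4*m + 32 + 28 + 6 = a^3 + a^2*(-2*m - 10) + a*(m^2 + 12*m - 17) - 2*m^2 - 16*m + 66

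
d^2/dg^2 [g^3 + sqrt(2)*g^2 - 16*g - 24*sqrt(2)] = 6*g + 2*sqrt(2)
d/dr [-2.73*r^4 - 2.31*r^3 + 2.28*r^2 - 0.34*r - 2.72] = -10.92*r^3 - 6.93*r^2 + 4.56*r - 0.34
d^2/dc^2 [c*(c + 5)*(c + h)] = 6*c + 2*h + 10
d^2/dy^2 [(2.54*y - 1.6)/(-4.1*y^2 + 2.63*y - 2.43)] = (-(2.54*y - 1.6)*(8.2*y - 2.63)*(16.4*y - 5.26) + (62.484*y - 26.4804)*(4.1*y^2 - 2.63*y + 2.43))/(4.1*y^2 - 2.63*y + 2.43)^3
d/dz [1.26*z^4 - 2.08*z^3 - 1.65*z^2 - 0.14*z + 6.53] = 5.04*z^3 - 6.24*z^2 - 3.3*z - 0.14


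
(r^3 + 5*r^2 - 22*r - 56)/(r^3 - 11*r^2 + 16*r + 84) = (r^2 + 3*r - 28)/(r^2 - 13*r + 42)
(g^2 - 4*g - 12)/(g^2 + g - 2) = (g - 6)/(g - 1)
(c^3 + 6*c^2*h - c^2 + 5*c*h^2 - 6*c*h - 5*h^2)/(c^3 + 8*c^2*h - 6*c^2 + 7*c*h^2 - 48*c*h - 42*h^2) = (c^2 + 5*c*h - c - 5*h)/(c^2 + 7*c*h - 6*c - 42*h)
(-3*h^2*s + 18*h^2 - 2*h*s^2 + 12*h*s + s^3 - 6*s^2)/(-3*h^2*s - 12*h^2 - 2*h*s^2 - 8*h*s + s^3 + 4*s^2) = (s - 6)/(s + 4)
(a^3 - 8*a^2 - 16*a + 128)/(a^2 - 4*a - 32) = a - 4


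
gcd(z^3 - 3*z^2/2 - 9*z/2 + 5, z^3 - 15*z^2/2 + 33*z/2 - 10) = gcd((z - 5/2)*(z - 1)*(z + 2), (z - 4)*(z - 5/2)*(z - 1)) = z^2 - 7*z/2 + 5/2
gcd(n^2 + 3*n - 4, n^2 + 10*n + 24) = n + 4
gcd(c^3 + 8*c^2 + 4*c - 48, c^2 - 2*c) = c - 2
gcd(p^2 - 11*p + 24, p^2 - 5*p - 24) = p - 8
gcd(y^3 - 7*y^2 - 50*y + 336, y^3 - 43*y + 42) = y^2 + y - 42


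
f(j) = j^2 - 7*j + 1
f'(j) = 2*j - 7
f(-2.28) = 22.16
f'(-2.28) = -11.56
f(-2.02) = 19.22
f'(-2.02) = -11.04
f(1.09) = -5.44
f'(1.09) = -4.82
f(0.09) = 0.38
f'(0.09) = -6.82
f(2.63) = -10.49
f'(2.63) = -1.74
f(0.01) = 0.93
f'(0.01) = -6.98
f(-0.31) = 3.27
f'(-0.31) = -7.62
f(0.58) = -2.72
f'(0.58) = -5.84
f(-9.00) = 145.00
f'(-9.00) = -25.00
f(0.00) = 1.00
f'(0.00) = -7.00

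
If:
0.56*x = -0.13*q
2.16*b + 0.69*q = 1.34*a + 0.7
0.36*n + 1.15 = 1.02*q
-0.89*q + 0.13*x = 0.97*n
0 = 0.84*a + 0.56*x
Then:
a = 0.13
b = 0.14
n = -0.80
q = 0.84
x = -0.20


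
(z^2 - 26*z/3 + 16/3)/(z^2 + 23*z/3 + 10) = (3*z^2 - 26*z + 16)/(3*z^2 + 23*z + 30)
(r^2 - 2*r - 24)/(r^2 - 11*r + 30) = (r + 4)/(r - 5)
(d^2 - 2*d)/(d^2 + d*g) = (d - 2)/(d + g)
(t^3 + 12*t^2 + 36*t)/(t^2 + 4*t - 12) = t*(t + 6)/(t - 2)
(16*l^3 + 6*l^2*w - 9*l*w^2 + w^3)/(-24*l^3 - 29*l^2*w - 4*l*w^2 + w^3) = (-2*l + w)/(3*l + w)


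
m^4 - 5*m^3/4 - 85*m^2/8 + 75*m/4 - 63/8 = (m - 3)*(m - 1)*(m - 3/4)*(m + 7/2)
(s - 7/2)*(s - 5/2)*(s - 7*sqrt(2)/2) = s^3 - 6*s^2 - 7*sqrt(2)*s^2/2 + 35*s/4 + 21*sqrt(2)*s - 245*sqrt(2)/8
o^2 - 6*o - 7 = (o - 7)*(o + 1)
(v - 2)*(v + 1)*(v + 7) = v^3 + 6*v^2 - 9*v - 14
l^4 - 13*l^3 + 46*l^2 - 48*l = l*(l - 8)*(l - 3)*(l - 2)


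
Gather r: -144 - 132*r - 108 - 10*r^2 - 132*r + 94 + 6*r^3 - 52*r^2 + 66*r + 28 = 6*r^3 - 62*r^2 - 198*r - 130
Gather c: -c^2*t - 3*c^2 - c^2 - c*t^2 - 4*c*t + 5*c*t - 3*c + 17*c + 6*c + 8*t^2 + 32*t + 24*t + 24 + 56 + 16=c^2*(-t - 4) + c*(-t^2 + t + 20) + 8*t^2 + 56*t + 96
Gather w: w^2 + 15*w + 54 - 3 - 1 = w^2 + 15*w + 50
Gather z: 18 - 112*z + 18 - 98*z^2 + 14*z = -98*z^2 - 98*z + 36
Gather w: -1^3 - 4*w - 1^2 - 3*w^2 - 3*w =-3*w^2 - 7*w - 2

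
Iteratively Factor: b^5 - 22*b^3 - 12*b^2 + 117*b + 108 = (b + 3)*(b^4 - 3*b^3 - 13*b^2 + 27*b + 36) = (b + 3)^2*(b^3 - 6*b^2 + 5*b + 12) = (b - 4)*(b + 3)^2*(b^2 - 2*b - 3) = (b - 4)*(b + 1)*(b + 3)^2*(b - 3)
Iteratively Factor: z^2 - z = (z - 1)*(z)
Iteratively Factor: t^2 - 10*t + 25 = (t - 5)*(t - 5)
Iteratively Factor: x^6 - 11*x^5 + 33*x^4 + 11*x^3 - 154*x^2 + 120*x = (x + 2)*(x^5 - 13*x^4 + 59*x^3 - 107*x^2 + 60*x) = (x - 5)*(x + 2)*(x^4 - 8*x^3 + 19*x^2 - 12*x) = (x - 5)*(x - 3)*(x + 2)*(x^3 - 5*x^2 + 4*x) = (x - 5)*(x - 3)*(x - 1)*(x + 2)*(x^2 - 4*x) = x*(x - 5)*(x - 3)*(x - 1)*(x + 2)*(x - 4)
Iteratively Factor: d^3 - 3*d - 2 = (d - 2)*(d^2 + 2*d + 1) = (d - 2)*(d + 1)*(d + 1)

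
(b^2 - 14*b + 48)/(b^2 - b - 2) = (-b^2 + 14*b - 48)/(-b^2 + b + 2)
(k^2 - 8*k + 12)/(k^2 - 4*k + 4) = (k - 6)/(k - 2)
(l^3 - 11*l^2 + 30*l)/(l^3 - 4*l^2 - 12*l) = (l - 5)/(l + 2)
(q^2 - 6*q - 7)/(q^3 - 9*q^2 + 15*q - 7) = (q + 1)/(q^2 - 2*q + 1)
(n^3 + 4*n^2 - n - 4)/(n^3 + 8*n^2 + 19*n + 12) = (n - 1)/(n + 3)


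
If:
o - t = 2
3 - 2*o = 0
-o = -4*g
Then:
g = 3/8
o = 3/2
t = -1/2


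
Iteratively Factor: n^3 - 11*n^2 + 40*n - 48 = (n - 4)*(n^2 - 7*n + 12) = (n - 4)*(n - 3)*(n - 4)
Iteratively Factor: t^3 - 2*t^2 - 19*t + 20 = (t + 4)*(t^2 - 6*t + 5) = (t - 1)*(t + 4)*(t - 5)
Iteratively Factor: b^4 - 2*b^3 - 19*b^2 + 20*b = (b - 1)*(b^3 - b^2 - 20*b) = b*(b - 1)*(b^2 - b - 20) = b*(b - 1)*(b + 4)*(b - 5)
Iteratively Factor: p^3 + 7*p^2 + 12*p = (p + 3)*(p^2 + 4*p) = (p + 3)*(p + 4)*(p)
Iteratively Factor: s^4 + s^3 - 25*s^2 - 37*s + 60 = (s - 1)*(s^3 + 2*s^2 - 23*s - 60) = (s - 1)*(s + 4)*(s^2 - 2*s - 15) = (s - 1)*(s + 3)*(s + 4)*(s - 5)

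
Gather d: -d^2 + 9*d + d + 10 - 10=-d^2 + 10*d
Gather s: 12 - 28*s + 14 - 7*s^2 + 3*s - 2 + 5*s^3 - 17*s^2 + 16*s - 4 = 5*s^3 - 24*s^2 - 9*s + 20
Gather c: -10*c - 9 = -10*c - 9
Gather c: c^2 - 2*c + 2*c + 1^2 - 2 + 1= c^2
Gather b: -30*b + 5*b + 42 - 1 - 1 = 40 - 25*b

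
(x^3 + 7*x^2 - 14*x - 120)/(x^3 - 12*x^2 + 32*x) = (x^2 + 11*x + 30)/(x*(x - 8))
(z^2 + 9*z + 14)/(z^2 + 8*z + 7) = (z + 2)/(z + 1)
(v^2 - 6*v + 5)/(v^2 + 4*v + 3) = (v^2 - 6*v + 5)/(v^2 + 4*v + 3)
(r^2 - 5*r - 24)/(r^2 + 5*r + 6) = (r - 8)/(r + 2)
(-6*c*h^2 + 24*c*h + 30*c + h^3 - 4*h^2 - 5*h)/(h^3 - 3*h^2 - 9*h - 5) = (-6*c + h)/(h + 1)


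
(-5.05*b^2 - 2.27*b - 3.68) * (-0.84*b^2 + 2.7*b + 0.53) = 4.242*b^4 - 11.7282*b^3 - 5.7143*b^2 - 11.1391*b - 1.9504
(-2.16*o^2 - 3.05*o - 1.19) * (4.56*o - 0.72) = -9.8496*o^3 - 12.3528*o^2 - 3.2304*o + 0.8568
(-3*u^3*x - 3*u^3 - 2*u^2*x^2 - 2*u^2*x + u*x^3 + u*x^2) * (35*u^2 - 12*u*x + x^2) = -105*u^5*x - 105*u^5 - 34*u^4*x^2 - 34*u^4*x + 56*u^3*x^3 + 56*u^3*x^2 - 14*u^2*x^4 - 14*u^2*x^3 + u*x^5 + u*x^4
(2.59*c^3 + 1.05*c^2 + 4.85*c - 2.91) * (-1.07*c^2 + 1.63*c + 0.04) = -2.7713*c^5 + 3.0982*c^4 - 3.3744*c^3 + 11.0612*c^2 - 4.5493*c - 0.1164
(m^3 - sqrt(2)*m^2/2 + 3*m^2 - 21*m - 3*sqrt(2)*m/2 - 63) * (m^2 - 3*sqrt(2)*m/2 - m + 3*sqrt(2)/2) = m^5 - 2*sqrt(2)*m^4 + 2*m^4 - 45*m^3/2 - 4*sqrt(2)*m^3 - 39*m^2 + 75*sqrt(2)*m^2/2 + 117*m/2 + 63*sqrt(2)*m - 189*sqrt(2)/2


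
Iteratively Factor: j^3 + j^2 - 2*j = (j)*(j^2 + j - 2) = j*(j + 2)*(j - 1)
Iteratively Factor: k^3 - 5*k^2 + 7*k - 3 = (k - 3)*(k^2 - 2*k + 1) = (k - 3)*(k - 1)*(k - 1)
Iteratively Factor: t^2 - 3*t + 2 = (t - 1)*(t - 2)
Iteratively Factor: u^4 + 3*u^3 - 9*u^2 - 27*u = (u)*(u^3 + 3*u^2 - 9*u - 27) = u*(u - 3)*(u^2 + 6*u + 9) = u*(u - 3)*(u + 3)*(u + 3)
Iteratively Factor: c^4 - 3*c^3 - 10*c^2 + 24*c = (c - 4)*(c^3 + c^2 - 6*c) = (c - 4)*(c - 2)*(c^2 + 3*c) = c*(c - 4)*(c - 2)*(c + 3)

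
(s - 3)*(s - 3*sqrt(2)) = s^2 - 3*sqrt(2)*s - 3*s + 9*sqrt(2)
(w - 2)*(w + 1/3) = w^2 - 5*w/3 - 2/3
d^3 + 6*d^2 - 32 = (d - 2)*(d + 4)^2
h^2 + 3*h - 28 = (h - 4)*(h + 7)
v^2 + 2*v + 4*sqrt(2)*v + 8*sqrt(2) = (v + 2)*(v + 4*sqrt(2))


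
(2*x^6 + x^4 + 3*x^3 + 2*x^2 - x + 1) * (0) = 0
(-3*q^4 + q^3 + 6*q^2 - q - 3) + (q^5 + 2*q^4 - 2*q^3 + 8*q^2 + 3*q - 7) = q^5 - q^4 - q^3 + 14*q^2 + 2*q - 10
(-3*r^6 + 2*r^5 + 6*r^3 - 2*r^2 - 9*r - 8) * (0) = 0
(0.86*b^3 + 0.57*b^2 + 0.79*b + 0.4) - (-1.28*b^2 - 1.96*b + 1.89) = 0.86*b^3 + 1.85*b^2 + 2.75*b - 1.49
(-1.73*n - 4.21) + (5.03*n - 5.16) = 3.3*n - 9.37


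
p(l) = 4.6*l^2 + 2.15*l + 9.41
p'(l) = 9.2*l + 2.15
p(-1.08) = 12.45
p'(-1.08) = -7.79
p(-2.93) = 42.60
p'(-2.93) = -24.81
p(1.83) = 28.75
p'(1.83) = 18.99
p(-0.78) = 10.53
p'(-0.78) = -5.03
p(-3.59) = 60.98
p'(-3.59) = -30.88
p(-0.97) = 11.65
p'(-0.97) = -6.77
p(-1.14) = 12.94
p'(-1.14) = -8.34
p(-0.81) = 10.69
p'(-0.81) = -5.30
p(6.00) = 187.91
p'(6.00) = 57.35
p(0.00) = 9.41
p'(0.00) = 2.15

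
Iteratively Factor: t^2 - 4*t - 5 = (t - 5)*(t + 1)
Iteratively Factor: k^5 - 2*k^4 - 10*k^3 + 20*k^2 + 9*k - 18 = (k - 1)*(k^4 - k^3 - 11*k^2 + 9*k + 18) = (k - 1)*(k + 3)*(k^3 - 4*k^2 + k + 6) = (k - 3)*(k - 1)*(k + 3)*(k^2 - k - 2) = (k - 3)*(k - 2)*(k - 1)*(k + 3)*(k + 1)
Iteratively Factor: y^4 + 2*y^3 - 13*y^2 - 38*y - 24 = (y - 4)*(y^3 + 6*y^2 + 11*y + 6) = (y - 4)*(y + 2)*(y^2 + 4*y + 3) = (y - 4)*(y + 1)*(y + 2)*(y + 3)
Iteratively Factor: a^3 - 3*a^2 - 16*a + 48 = (a - 4)*(a^2 + a - 12) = (a - 4)*(a - 3)*(a + 4)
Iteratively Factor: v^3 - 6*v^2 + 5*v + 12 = (v + 1)*(v^2 - 7*v + 12) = (v - 3)*(v + 1)*(v - 4)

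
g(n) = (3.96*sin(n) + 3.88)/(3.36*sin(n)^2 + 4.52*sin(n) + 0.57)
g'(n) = (-6.72*sin(n)*cos(n) - 4.52*cos(n))*(3.96*sin(n) + 3.88)/(3.36*sin(n)^2 + 4.52*sin(n) + 0.57)^2 + 3.96*cos(n)/(3.36*sin(n)^2 + 4.52*sin(n) + 0.57)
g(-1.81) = -0.05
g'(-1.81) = 1.41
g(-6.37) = 17.39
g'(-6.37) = -316.08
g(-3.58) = 1.80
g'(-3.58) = 2.72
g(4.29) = -0.35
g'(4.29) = 1.84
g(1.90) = 0.97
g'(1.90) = 0.27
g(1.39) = 0.94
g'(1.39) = -0.14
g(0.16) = 3.28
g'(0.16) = -10.32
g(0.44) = 1.79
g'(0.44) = -2.70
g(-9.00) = -3.11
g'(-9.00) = 11.87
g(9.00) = 1.84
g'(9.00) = 2.86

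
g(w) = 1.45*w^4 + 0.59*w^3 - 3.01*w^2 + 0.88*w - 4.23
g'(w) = 5.8*w^3 + 1.77*w^2 - 6.02*w + 0.88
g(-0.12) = -4.38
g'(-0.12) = 1.62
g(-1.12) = -7.54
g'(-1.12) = 1.69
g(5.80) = 1655.63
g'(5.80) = 1157.16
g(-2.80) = 45.88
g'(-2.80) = -95.71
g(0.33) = -4.23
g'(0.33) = -0.71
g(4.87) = 812.43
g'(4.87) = 683.45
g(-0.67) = -6.06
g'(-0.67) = 3.96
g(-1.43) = -7.31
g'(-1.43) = -3.85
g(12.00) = 30659.61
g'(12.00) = 10205.92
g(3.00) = 104.70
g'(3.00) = 155.35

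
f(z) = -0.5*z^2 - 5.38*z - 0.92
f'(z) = -1.0*z - 5.38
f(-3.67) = 12.09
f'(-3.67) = -1.71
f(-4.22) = 12.88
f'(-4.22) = -1.16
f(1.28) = -8.63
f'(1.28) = -6.66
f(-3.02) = 10.77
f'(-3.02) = -2.36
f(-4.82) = 13.40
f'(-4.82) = -0.56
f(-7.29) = 11.73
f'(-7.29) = 1.91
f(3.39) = -24.90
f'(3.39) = -8.77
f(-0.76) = 2.88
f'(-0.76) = -4.62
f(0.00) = -0.92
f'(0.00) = -5.38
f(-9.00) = 7.00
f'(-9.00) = 3.62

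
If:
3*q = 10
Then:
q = 10/3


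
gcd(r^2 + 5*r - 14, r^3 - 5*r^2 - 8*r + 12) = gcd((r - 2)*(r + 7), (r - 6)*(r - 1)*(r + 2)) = 1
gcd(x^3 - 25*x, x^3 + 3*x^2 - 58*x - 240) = x + 5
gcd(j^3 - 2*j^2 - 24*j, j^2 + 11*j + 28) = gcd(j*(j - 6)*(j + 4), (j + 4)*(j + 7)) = j + 4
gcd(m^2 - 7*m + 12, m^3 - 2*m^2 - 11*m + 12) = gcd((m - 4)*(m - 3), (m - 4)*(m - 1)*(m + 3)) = m - 4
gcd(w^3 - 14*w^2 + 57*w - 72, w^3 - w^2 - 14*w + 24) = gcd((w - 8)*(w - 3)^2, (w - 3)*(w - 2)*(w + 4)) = w - 3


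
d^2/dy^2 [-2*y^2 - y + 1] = -4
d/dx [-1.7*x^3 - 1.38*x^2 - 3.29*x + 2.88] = -5.1*x^2 - 2.76*x - 3.29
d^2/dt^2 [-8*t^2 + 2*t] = -16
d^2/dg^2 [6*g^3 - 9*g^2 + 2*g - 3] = 36*g - 18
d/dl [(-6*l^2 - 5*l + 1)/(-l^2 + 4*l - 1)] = (-29*l^2 + 14*l + 1)/(l^4 - 8*l^3 + 18*l^2 - 8*l + 1)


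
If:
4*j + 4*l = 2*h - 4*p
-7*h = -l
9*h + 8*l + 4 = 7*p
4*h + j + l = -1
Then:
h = 6/67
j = -133/67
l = 42/67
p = 94/67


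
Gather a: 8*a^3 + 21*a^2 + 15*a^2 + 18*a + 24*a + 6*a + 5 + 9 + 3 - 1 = 8*a^3 + 36*a^2 + 48*a + 16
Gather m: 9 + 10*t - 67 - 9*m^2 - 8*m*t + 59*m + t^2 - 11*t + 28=-9*m^2 + m*(59 - 8*t) + t^2 - t - 30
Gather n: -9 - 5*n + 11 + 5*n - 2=0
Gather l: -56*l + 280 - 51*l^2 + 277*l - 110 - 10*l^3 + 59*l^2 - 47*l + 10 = -10*l^3 + 8*l^2 + 174*l + 180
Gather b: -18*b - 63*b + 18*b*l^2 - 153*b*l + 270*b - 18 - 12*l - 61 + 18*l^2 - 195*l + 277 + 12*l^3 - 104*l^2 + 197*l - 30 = b*(18*l^2 - 153*l + 189) + 12*l^3 - 86*l^2 - 10*l + 168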